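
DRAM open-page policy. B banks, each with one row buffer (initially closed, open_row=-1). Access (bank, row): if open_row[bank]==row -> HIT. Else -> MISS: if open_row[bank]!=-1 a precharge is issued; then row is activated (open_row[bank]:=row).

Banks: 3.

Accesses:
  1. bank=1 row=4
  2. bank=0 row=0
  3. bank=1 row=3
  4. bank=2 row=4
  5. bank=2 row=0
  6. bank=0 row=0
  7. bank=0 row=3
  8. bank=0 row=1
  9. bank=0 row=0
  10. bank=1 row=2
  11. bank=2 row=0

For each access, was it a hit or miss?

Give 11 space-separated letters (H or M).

Acc 1: bank1 row4 -> MISS (open row4); precharges=0
Acc 2: bank0 row0 -> MISS (open row0); precharges=0
Acc 3: bank1 row3 -> MISS (open row3); precharges=1
Acc 4: bank2 row4 -> MISS (open row4); precharges=1
Acc 5: bank2 row0 -> MISS (open row0); precharges=2
Acc 6: bank0 row0 -> HIT
Acc 7: bank0 row3 -> MISS (open row3); precharges=3
Acc 8: bank0 row1 -> MISS (open row1); precharges=4
Acc 9: bank0 row0 -> MISS (open row0); precharges=5
Acc 10: bank1 row2 -> MISS (open row2); precharges=6
Acc 11: bank2 row0 -> HIT

Answer: M M M M M H M M M M H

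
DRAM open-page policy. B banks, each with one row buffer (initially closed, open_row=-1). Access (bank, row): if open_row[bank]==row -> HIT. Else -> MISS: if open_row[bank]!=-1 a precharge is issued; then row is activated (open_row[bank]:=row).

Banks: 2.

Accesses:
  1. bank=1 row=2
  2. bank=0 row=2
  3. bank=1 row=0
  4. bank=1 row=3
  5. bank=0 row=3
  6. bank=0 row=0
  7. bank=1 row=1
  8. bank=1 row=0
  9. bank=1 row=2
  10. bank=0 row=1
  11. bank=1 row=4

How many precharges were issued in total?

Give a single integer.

Answer: 9

Derivation:
Acc 1: bank1 row2 -> MISS (open row2); precharges=0
Acc 2: bank0 row2 -> MISS (open row2); precharges=0
Acc 3: bank1 row0 -> MISS (open row0); precharges=1
Acc 4: bank1 row3 -> MISS (open row3); precharges=2
Acc 5: bank0 row3 -> MISS (open row3); precharges=3
Acc 6: bank0 row0 -> MISS (open row0); precharges=4
Acc 7: bank1 row1 -> MISS (open row1); precharges=5
Acc 8: bank1 row0 -> MISS (open row0); precharges=6
Acc 9: bank1 row2 -> MISS (open row2); precharges=7
Acc 10: bank0 row1 -> MISS (open row1); precharges=8
Acc 11: bank1 row4 -> MISS (open row4); precharges=9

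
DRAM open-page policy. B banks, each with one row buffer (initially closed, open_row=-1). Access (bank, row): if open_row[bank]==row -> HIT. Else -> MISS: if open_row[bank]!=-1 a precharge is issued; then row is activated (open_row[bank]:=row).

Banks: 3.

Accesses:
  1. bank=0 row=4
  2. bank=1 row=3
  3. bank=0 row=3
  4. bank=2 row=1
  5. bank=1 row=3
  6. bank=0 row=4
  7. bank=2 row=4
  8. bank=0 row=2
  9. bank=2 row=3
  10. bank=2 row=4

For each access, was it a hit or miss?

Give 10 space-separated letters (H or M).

Acc 1: bank0 row4 -> MISS (open row4); precharges=0
Acc 2: bank1 row3 -> MISS (open row3); precharges=0
Acc 3: bank0 row3 -> MISS (open row3); precharges=1
Acc 4: bank2 row1 -> MISS (open row1); precharges=1
Acc 5: bank1 row3 -> HIT
Acc 6: bank0 row4 -> MISS (open row4); precharges=2
Acc 7: bank2 row4 -> MISS (open row4); precharges=3
Acc 8: bank0 row2 -> MISS (open row2); precharges=4
Acc 9: bank2 row3 -> MISS (open row3); precharges=5
Acc 10: bank2 row4 -> MISS (open row4); precharges=6

Answer: M M M M H M M M M M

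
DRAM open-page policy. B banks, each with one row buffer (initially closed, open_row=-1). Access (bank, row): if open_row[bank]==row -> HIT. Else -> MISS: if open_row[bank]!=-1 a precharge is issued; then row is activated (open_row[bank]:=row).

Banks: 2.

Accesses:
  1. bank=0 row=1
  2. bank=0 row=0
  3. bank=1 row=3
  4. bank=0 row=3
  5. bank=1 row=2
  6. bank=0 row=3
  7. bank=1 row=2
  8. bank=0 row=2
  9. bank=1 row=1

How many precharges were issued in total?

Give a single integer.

Answer: 5

Derivation:
Acc 1: bank0 row1 -> MISS (open row1); precharges=0
Acc 2: bank0 row0 -> MISS (open row0); precharges=1
Acc 3: bank1 row3 -> MISS (open row3); precharges=1
Acc 4: bank0 row3 -> MISS (open row3); precharges=2
Acc 5: bank1 row2 -> MISS (open row2); precharges=3
Acc 6: bank0 row3 -> HIT
Acc 7: bank1 row2 -> HIT
Acc 8: bank0 row2 -> MISS (open row2); precharges=4
Acc 9: bank1 row1 -> MISS (open row1); precharges=5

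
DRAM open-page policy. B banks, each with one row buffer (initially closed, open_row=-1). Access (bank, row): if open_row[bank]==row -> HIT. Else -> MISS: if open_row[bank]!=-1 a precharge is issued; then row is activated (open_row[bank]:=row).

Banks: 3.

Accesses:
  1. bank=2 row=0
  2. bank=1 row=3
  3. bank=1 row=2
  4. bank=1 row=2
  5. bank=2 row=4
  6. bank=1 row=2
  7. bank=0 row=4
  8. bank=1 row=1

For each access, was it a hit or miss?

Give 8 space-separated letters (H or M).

Answer: M M M H M H M M

Derivation:
Acc 1: bank2 row0 -> MISS (open row0); precharges=0
Acc 2: bank1 row3 -> MISS (open row3); precharges=0
Acc 3: bank1 row2 -> MISS (open row2); precharges=1
Acc 4: bank1 row2 -> HIT
Acc 5: bank2 row4 -> MISS (open row4); precharges=2
Acc 6: bank1 row2 -> HIT
Acc 7: bank0 row4 -> MISS (open row4); precharges=2
Acc 8: bank1 row1 -> MISS (open row1); precharges=3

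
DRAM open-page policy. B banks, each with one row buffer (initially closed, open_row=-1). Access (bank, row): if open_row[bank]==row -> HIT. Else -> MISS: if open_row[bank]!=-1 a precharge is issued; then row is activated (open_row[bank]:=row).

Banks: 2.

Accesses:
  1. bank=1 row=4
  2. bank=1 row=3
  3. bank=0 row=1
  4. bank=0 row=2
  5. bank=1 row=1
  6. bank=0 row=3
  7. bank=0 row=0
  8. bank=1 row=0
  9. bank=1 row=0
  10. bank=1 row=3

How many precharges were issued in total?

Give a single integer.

Answer: 7

Derivation:
Acc 1: bank1 row4 -> MISS (open row4); precharges=0
Acc 2: bank1 row3 -> MISS (open row3); precharges=1
Acc 3: bank0 row1 -> MISS (open row1); precharges=1
Acc 4: bank0 row2 -> MISS (open row2); precharges=2
Acc 5: bank1 row1 -> MISS (open row1); precharges=3
Acc 6: bank0 row3 -> MISS (open row3); precharges=4
Acc 7: bank0 row0 -> MISS (open row0); precharges=5
Acc 8: bank1 row0 -> MISS (open row0); precharges=6
Acc 9: bank1 row0 -> HIT
Acc 10: bank1 row3 -> MISS (open row3); precharges=7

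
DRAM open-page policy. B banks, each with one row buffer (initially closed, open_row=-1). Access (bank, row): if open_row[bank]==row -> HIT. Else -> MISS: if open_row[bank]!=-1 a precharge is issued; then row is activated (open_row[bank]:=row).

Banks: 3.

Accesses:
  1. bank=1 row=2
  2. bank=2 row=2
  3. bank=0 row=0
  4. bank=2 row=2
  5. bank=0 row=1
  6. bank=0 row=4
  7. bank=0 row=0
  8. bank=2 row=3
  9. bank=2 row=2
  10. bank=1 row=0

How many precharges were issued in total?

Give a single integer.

Answer: 6

Derivation:
Acc 1: bank1 row2 -> MISS (open row2); precharges=0
Acc 2: bank2 row2 -> MISS (open row2); precharges=0
Acc 3: bank0 row0 -> MISS (open row0); precharges=0
Acc 4: bank2 row2 -> HIT
Acc 5: bank0 row1 -> MISS (open row1); precharges=1
Acc 6: bank0 row4 -> MISS (open row4); precharges=2
Acc 7: bank0 row0 -> MISS (open row0); precharges=3
Acc 8: bank2 row3 -> MISS (open row3); precharges=4
Acc 9: bank2 row2 -> MISS (open row2); precharges=5
Acc 10: bank1 row0 -> MISS (open row0); precharges=6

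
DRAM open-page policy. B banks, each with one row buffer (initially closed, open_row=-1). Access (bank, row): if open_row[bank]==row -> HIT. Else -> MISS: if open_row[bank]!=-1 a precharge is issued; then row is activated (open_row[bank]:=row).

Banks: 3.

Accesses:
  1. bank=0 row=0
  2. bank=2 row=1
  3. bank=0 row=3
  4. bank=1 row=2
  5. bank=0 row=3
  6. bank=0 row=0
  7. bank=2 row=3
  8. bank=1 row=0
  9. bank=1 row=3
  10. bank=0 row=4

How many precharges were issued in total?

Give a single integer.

Acc 1: bank0 row0 -> MISS (open row0); precharges=0
Acc 2: bank2 row1 -> MISS (open row1); precharges=0
Acc 3: bank0 row3 -> MISS (open row3); precharges=1
Acc 4: bank1 row2 -> MISS (open row2); precharges=1
Acc 5: bank0 row3 -> HIT
Acc 6: bank0 row0 -> MISS (open row0); precharges=2
Acc 7: bank2 row3 -> MISS (open row3); precharges=3
Acc 8: bank1 row0 -> MISS (open row0); precharges=4
Acc 9: bank1 row3 -> MISS (open row3); precharges=5
Acc 10: bank0 row4 -> MISS (open row4); precharges=6

Answer: 6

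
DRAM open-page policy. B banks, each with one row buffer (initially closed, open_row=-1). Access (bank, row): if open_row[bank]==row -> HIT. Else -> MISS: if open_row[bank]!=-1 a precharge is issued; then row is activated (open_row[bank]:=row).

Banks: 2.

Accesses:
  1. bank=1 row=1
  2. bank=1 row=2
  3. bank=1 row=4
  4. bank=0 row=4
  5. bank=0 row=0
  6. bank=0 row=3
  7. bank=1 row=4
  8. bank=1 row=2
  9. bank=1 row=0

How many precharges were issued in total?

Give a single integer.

Answer: 6

Derivation:
Acc 1: bank1 row1 -> MISS (open row1); precharges=0
Acc 2: bank1 row2 -> MISS (open row2); precharges=1
Acc 3: bank1 row4 -> MISS (open row4); precharges=2
Acc 4: bank0 row4 -> MISS (open row4); precharges=2
Acc 5: bank0 row0 -> MISS (open row0); precharges=3
Acc 6: bank0 row3 -> MISS (open row3); precharges=4
Acc 7: bank1 row4 -> HIT
Acc 8: bank1 row2 -> MISS (open row2); precharges=5
Acc 9: bank1 row0 -> MISS (open row0); precharges=6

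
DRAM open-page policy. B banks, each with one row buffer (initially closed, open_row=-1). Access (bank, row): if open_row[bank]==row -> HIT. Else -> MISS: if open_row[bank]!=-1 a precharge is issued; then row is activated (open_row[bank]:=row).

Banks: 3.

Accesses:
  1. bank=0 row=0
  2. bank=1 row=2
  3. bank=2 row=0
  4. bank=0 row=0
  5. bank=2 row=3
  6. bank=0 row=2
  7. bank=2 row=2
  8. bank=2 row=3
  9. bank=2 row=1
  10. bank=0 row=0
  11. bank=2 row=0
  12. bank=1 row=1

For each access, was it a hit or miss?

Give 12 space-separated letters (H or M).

Acc 1: bank0 row0 -> MISS (open row0); precharges=0
Acc 2: bank1 row2 -> MISS (open row2); precharges=0
Acc 3: bank2 row0 -> MISS (open row0); precharges=0
Acc 4: bank0 row0 -> HIT
Acc 5: bank2 row3 -> MISS (open row3); precharges=1
Acc 6: bank0 row2 -> MISS (open row2); precharges=2
Acc 7: bank2 row2 -> MISS (open row2); precharges=3
Acc 8: bank2 row3 -> MISS (open row3); precharges=4
Acc 9: bank2 row1 -> MISS (open row1); precharges=5
Acc 10: bank0 row0 -> MISS (open row0); precharges=6
Acc 11: bank2 row0 -> MISS (open row0); precharges=7
Acc 12: bank1 row1 -> MISS (open row1); precharges=8

Answer: M M M H M M M M M M M M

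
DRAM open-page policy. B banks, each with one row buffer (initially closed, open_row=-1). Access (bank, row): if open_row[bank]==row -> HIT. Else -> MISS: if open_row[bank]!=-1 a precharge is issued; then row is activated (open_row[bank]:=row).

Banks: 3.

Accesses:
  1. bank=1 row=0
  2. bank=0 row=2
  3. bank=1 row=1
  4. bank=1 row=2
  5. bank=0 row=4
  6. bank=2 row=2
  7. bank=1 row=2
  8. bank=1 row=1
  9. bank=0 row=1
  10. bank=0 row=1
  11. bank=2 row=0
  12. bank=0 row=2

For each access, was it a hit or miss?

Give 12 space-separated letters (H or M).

Acc 1: bank1 row0 -> MISS (open row0); precharges=0
Acc 2: bank0 row2 -> MISS (open row2); precharges=0
Acc 3: bank1 row1 -> MISS (open row1); precharges=1
Acc 4: bank1 row2 -> MISS (open row2); precharges=2
Acc 5: bank0 row4 -> MISS (open row4); precharges=3
Acc 6: bank2 row2 -> MISS (open row2); precharges=3
Acc 7: bank1 row2 -> HIT
Acc 8: bank1 row1 -> MISS (open row1); precharges=4
Acc 9: bank0 row1 -> MISS (open row1); precharges=5
Acc 10: bank0 row1 -> HIT
Acc 11: bank2 row0 -> MISS (open row0); precharges=6
Acc 12: bank0 row2 -> MISS (open row2); precharges=7

Answer: M M M M M M H M M H M M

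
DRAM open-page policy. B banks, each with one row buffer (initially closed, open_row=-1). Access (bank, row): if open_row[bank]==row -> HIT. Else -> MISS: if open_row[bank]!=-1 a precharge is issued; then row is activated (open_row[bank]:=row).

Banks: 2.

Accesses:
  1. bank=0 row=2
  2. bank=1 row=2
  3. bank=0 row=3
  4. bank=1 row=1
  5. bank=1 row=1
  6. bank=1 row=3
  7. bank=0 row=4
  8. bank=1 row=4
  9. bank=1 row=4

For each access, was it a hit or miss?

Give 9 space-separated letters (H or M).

Answer: M M M M H M M M H

Derivation:
Acc 1: bank0 row2 -> MISS (open row2); precharges=0
Acc 2: bank1 row2 -> MISS (open row2); precharges=0
Acc 3: bank0 row3 -> MISS (open row3); precharges=1
Acc 4: bank1 row1 -> MISS (open row1); precharges=2
Acc 5: bank1 row1 -> HIT
Acc 6: bank1 row3 -> MISS (open row3); precharges=3
Acc 7: bank0 row4 -> MISS (open row4); precharges=4
Acc 8: bank1 row4 -> MISS (open row4); precharges=5
Acc 9: bank1 row4 -> HIT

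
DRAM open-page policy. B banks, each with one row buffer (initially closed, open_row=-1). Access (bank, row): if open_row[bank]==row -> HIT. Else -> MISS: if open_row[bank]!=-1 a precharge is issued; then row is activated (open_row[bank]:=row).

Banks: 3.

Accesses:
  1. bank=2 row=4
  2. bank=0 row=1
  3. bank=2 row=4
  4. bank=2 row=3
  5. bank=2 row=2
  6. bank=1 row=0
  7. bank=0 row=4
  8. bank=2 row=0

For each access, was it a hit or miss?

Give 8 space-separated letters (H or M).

Answer: M M H M M M M M

Derivation:
Acc 1: bank2 row4 -> MISS (open row4); precharges=0
Acc 2: bank0 row1 -> MISS (open row1); precharges=0
Acc 3: bank2 row4 -> HIT
Acc 4: bank2 row3 -> MISS (open row3); precharges=1
Acc 5: bank2 row2 -> MISS (open row2); precharges=2
Acc 6: bank1 row0 -> MISS (open row0); precharges=2
Acc 7: bank0 row4 -> MISS (open row4); precharges=3
Acc 8: bank2 row0 -> MISS (open row0); precharges=4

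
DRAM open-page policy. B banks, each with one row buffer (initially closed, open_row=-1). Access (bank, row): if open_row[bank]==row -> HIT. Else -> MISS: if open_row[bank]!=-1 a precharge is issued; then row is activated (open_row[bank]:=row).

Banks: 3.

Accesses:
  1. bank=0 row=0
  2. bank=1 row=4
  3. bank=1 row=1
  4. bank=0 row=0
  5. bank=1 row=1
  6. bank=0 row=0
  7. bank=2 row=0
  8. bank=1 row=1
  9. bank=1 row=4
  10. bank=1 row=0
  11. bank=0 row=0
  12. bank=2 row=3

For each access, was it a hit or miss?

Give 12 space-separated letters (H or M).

Answer: M M M H H H M H M M H M

Derivation:
Acc 1: bank0 row0 -> MISS (open row0); precharges=0
Acc 2: bank1 row4 -> MISS (open row4); precharges=0
Acc 3: bank1 row1 -> MISS (open row1); precharges=1
Acc 4: bank0 row0 -> HIT
Acc 5: bank1 row1 -> HIT
Acc 6: bank0 row0 -> HIT
Acc 7: bank2 row0 -> MISS (open row0); precharges=1
Acc 8: bank1 row1 -> HIT
Acc 9: bank1 row4 -> MISS (open row4); precharges=2
Acc 10: bank1 row0 -> MISS (open row0); precharges=3
Acc 11: bank0 row0 -> HIT
Acc 12: bank2 row3 -> MISS (open row3); precharges=4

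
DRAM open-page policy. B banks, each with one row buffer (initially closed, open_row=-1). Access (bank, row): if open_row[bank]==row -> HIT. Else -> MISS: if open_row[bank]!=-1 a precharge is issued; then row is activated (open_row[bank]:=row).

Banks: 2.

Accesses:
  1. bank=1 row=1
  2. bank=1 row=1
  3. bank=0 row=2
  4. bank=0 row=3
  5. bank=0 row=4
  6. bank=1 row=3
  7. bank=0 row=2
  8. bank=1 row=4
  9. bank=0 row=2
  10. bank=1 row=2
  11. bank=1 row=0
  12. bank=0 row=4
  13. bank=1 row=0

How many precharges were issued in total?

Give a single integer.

Acc 1: bank1 row1 -> MISS (open row1); precharges=0
Acc 2: bank1 row1 -> HIT
Acc 3: bank0 row2 -> MISS (open row2); precharges=0
Acc 4: bank0 row3 -> MISS (open row3); precharges=1
Acc 5: bank0 row4 -> MISS (open row4); precharges=2
Acc 6: bank1 row3 -> MISS (open row3); precharges=3
Acc 7: bank0 row2 -> MISS (open row2); precharges=4
Acc 8: bank1 row4 -> MISS (open row4); precharges=5
Acc 9: bank0 row2 -> HIT
Acc 10: bank1 row2 -> MISS (open row2); precharges=6
Acc 11: bank1 row0 -> MISS (open row0); precharges=7
Acc 12: bank0 row4 -> MISS (open row4); precharges=8
Acc 13: bank1 row0 -> HIT

Answer: 8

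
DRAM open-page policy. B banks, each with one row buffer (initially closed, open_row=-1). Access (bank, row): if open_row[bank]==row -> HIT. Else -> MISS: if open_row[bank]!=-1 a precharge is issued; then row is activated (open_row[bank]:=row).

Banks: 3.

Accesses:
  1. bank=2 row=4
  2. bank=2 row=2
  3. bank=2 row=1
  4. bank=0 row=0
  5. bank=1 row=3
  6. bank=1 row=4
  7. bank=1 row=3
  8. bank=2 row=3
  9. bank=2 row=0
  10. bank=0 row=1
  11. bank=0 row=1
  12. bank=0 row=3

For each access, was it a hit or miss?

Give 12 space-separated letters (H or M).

Acc 1: bank2 row4 -> MISS (open row4); precharges=0
Acc 2: bank2 row2 -> MISS (open row2); precharges=1
Acc 3: bank2 row1 -> MISS (open row1); precharges=2
Acc 4: bank0 row0 -> MISS (open row0); precharges=2
Acc 5: bank1 row3 -> MISS (open row3); precharges=2
Acc 6: bank1 row4 -> MISS (open row4); precharges=3
Acc 7: bank1 row3 -> MISS (open row3); precharges=4
Acc 8: bank2 row3 -> MISS (open row3); precharges=5
Acc 9: bank2 row0 -> MISS (open row0); precharges=6
Acc 10: bank0 row1 -> MISS (open row1); precharges=7
Acc 11: bank0 row1 -> HIT
Acc 12: bank0 row3 -> MISS (open row3); precharges=8

Answer: M M M M M M M M M M H M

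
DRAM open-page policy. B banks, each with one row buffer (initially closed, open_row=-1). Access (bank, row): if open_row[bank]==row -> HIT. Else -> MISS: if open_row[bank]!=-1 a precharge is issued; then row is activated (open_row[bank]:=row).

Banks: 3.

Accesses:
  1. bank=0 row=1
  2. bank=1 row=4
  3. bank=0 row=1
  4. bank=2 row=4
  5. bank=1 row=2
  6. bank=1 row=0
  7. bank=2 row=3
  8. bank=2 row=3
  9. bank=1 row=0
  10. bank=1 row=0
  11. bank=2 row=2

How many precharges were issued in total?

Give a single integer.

Answer: 4

Derivation:
Acc 1: bank0 row1 -> MISS (open row1); precharges=0
Acc 2: bank1 row4 -> MISS (open row4); precharges=0
Acc 3: bank0 row1 -> HIT
Acc 4: bank2 row4 -> MISS (open row4); precharges=0
Acc 5: bank1 row2 -> MISS (open row2); precharges=1
Acc 6: bank1 row0 -> MISS (open row0); precharges=2
Acc 7: bank2 row3 -> MISS (open row3); precharges=3
Acc 8: bank2 row3 -> HIT
Acc 9: bank1 row0 -> HIT
Acc 10: bank1 row0 -> HIT
Acc 11: bank2 row2 -> MISS (open row2); precharges=4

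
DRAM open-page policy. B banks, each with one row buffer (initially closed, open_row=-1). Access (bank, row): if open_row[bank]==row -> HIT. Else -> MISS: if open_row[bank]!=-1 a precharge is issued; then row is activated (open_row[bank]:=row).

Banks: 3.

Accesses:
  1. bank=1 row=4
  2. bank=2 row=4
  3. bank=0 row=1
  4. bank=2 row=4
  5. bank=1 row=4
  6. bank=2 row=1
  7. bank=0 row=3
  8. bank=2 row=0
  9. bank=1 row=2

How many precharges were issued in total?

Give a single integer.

Acc 1: bank1 row4 -> MISS (open row4); precharges=0
Acc 2: bank2 row4 -> MISS (open row4); precharges=0
Acc 3: bank0 row1 -> MISS (open row1); precharges=0
Acc 4: bank2 row4 -> HIT
Acc 5: bank1 row4 -> HIT
Acc 6: bank2 row1 -> MISS (open row1); precharges=1
Acc 7: bank0 row3 -> MISS (open row3); precharges=2
Acc 8: bank2 row0 -> MISS (open row0); precharges=3
Acc 9: bank1 row2 -> MISS (open row2); precharges=4

Answer: 4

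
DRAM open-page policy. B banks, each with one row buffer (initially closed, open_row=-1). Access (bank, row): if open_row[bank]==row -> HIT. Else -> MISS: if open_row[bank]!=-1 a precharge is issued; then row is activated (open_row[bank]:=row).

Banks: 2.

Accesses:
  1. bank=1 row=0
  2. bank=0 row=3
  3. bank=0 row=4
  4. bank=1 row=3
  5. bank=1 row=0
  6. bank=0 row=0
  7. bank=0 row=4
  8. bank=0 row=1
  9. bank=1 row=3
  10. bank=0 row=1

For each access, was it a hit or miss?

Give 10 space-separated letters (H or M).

Acc 1: bank1 row0 -> MISS (open row0); precharges=0
Acc 2: bank0 row3 -> MISS (open row3); precharges=0
Acc 3: bank0 row4 -> MISS (open row4); precharges=1
Acc 4: bank1 row3 -> MISS (open row3); precharges=2
Acc 5: bank1 row0 -> MISS (open row0); precharges=3
Acc 6: bank0 row0 -> MISS (open row0); precharges=4
Acc 7: bank0 row4 -> MISS (open row4); precharges=5
Acc 8: bank0 row1 -> MISS (open row1); precharges=6
Acc 9: bank1 row3 -> MISS (open row3); precharges=7
Acc 10: bank0 row1 -> HIT

Answer: M M M M M M M M M H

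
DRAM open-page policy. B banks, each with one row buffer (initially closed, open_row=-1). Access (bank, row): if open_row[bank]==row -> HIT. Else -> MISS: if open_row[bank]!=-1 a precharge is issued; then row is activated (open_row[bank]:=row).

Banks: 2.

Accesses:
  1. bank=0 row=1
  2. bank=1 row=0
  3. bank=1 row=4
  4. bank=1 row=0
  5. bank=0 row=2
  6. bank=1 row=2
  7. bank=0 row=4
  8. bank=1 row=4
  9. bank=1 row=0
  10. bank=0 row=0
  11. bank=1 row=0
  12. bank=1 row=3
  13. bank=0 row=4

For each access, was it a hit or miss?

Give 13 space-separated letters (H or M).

Acc 1: bank0 row1 -> MISS (open row1); precharges=0
Acc 2: bank1 row0 -> MISS (open row0); precharges=0
Acc 3: bank1 row4 -> MISS (open row4); precharges=1
Acc 4: bank1 row0 -> MISS (open row0); precharges=2
Acc 5: bank0 row2 -> MISS (open row2); precharges=3
Acc 6: bank1 row2 -> MISS (open row2); precharges=4
Acc 7: bank0 row4 -> MISS (open row4); precharges=5
Acc 8: bank1 row4 -> MISS (open row4); precharges=6
Acc 9: bank1 row0 -> MISS (open row0); precharges=7
Acc 10: bank0 row0 -> MISS (open row0); precharges=8
Acc 11: bank1 row0 -> HIT
Acc 12: bank1 row3 -> MISS (open row3); precharges=9
Acc 13: bank0 row4 -> MISS (open row4); precharges=10

Answer: M M M M M M M M M M H M M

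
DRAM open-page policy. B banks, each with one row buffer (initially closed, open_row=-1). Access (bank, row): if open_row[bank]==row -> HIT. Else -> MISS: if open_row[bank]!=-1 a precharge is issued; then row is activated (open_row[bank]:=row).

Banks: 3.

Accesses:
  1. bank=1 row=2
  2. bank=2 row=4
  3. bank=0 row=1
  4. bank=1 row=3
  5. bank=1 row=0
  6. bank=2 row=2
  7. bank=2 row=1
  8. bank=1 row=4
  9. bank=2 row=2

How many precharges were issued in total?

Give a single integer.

Answer: 6

Derivation:
Acc 1: bank1 row2 -> MISS (open row2); precharges=0
Acc 2: bank2 row4 -> MISS (open row4); precharges=0
Acc 3: bank0 row1 -> MISS (open row1); precharges=0
Acc 4: bank1 row3 -> MISS (open row3); precharges=1
Acc 5: bank1 row0 -> MISS (open row0); precharges=2
Acc 6: bank2 row2 -> MISS (open row2); precharges=3
Acc 7: bank2 row1 -> MISS (open row1); precharges=4
Acc 8: bank1 row4 -> MISS (open row4); precharges=5
Acc 9: bank2 row2 -> MISS (open row2); precharges=6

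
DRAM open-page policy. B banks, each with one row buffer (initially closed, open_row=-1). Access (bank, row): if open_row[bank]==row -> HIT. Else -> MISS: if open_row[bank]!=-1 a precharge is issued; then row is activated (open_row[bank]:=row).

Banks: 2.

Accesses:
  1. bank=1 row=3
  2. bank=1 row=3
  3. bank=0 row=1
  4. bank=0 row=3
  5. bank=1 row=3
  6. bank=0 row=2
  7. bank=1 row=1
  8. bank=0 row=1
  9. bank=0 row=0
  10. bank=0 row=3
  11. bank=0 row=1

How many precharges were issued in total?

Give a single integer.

Answer: 7

Derivation:
Acc 1: bank1 row3 -> MISS (open row3); precharges=0
Acc 2: bank1 row3 -> HIT
Acc 3: bank0 row1 -> MISS (open row1); precharges=0
Acc 4: bank0 row3 -> MISS (open row3); precharges=1
Acc 5: bank1 row3 -> HIT
Acc 6: bank0 row2 -> MISS (open row2); precharges=2
Acc 7: bank1 row1 -> MISS (open row1); precharges=3
Acc 8: bank0 row1 -> MISS (open row1); precharges=4
Acc 9: bank0 row0 -> MISS (open row0); precharges=5
Acc 10: bank0 row3 -> MISS (open row3); precharges=6
Acc 11: bank0 row1 -> MISS (open row1); precharges=7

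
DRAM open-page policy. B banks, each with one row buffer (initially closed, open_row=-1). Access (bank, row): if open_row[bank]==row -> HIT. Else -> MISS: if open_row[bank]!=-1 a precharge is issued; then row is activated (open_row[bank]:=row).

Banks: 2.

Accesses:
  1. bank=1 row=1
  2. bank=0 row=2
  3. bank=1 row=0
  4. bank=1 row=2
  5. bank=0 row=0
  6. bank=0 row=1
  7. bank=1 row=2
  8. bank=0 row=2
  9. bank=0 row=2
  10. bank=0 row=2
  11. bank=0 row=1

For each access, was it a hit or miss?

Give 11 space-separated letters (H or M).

Acc 1: bank1 row1 -> MISS (open row1); precharges=0
Acc 2: bank0 row2 -> MISS (open row2); precharges=0
Acc 3: bank1 row0 -> MISS (open row0); precharges=1
Acc 4: bank1 row2 -> MISS (open row2); precharges=2
Acc 5: bank0 row0 -> MISS (open row0); precharges=3
Acc 6: bank0 row1 -> MISS (open row1); precharges=4
Acc 7: bank1 row2 -> HIT
Acc 8: bank0 row2 -> MISS (open row2); precharges=5
Acc 9: bank0 row2 -> HIT
Acc 10: bank0 row2 -> HIT
Acc 11: bank0 row1 -> MISS (open row1); precharges=6

Answer: M M M M M M H M H H M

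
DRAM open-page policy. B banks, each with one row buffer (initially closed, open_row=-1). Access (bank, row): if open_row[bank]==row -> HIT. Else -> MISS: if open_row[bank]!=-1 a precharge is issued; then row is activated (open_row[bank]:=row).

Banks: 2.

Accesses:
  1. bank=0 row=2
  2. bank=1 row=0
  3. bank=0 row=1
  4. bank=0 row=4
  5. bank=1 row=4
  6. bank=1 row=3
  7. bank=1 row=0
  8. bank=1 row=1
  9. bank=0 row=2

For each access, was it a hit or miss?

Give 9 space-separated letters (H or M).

Acc 1: bank0 row2 -> MISS (open row2); precharges=0
Acc 2: bank1 row0 -> MISS (open row0); precharges=0
Acc 3: bank0 row1 -> MISS (open row1); precharges=1
Acc 4: bank0 row4 -> MISS (open row4); precharges=2
Acc 5: bank1 row4 -> MISS (open row4); precharges=3
Acc 6: bank1 row3 -> MISS (open row3); precharges=4
Acc 7: bank1 row0 -> MISS (open row0); precharges=5
Acc 8: bank1 row1 -> MISS (open row1); precharges=6
Acc 9: bank0 row2 -> MISS (open row2); precharges=7

Answer: M M M M M M M M M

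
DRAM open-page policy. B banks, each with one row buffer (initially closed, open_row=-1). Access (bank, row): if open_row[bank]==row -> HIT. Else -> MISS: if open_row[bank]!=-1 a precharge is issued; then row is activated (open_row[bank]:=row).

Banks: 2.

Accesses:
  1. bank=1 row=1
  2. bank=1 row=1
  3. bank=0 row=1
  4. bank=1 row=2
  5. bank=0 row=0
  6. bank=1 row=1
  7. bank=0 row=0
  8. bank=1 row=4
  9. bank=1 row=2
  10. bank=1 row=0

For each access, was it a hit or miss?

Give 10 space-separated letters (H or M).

Acc 1: bank1 row1 -> MISS (open row1); precharges=0
Acc 2: bank1 row1 -> HIT
Acc 3: bank0 row1 -> MISS (open row1); precharges=0
Acc 4: bank1 row2 -> MISS (open row2); precharges=1
Acc 5: bank0 row0 -> MISS (open row0); precharges=2
Acc 6: bank1 row1 -> MISS (open row1); precharges=3
Acc 7: bank0 row0 -> HIT
Acc 8: bank1 row4 -> MISS (open row4); precharges=4
Acc 9: bank1 row2 -> MISS (open row2); precharges=5
Acc 10: bank1 row0 -> MISS (open row0); precharges=6

Answer: M H M M M M H M M M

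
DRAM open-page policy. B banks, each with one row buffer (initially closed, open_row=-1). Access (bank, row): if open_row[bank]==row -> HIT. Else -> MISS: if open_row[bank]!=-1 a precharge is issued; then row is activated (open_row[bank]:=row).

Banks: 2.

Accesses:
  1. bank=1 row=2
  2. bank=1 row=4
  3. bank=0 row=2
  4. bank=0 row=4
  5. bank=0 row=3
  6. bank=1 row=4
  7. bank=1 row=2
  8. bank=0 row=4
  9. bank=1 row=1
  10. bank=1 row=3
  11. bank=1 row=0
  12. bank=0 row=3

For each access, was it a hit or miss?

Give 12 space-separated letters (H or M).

Acc 1: bank1 row2 -> MISS (open row2); precharges=0
Acc 2: bank1 row4 -> MISS (open row4); precharges=1
Acc 3: bank0 row2 -> MISS (open row2); precharges=1
Acc 4: bank0 row4 -> MISS (open row4); precharges=2
Acc 5: bank0 row3 -> MISS (open row3); precharges=3
Acc 6: bank1 row4 -> HIT
Acc 7: bank1 row2 -> MISS (open row2); precharges=4
Acc 8: bank0 row4 -> MISS (open row4); precharges=5
Acc 9: bank1 row1 -> MISS (open row1); precharges=6
Acc 10: bank1 row3 -> MISS (open row3); precharges=7
Acc 11: bank1 row0 -> MISS (open row0); precharges=8
Acc 12: bank0 row3 -> MISS (open row3); precharges=9

Answer: M M M M M H M M M M M M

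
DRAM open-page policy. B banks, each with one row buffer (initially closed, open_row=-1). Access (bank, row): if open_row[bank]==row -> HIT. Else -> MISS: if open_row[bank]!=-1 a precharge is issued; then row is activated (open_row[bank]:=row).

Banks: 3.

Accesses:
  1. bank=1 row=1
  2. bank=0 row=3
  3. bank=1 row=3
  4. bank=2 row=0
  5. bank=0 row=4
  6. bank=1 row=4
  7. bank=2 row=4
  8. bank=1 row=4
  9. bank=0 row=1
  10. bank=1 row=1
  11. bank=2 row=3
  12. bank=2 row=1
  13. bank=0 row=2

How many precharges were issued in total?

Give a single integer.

Answer: 9

Derivation:
Acc 1: bank1 row1 -> MISS (open row1); precharges=0
Acc 2: bank0 row3 -> MISS (open row3); precharges=0
Acc 3: bank1 row3 -> MISS (open row3); precharges=1
Acc 4: bank2 row0 -> MISS (open row0); precharges=1
Acc 5: bank0 row4 -> MISS (open row4); precharges=2
Acc 6: bank1 row4 -> MISS (open row4); precharges=3
Acc 7: bank2 row4 -> MISS (open row4); precharges=4
Acc 8: bank1 row4 -> HIT
Acc 9: bank0 row1 -> MISS (open row1); precharges=5
Acc 10: bank1 row1 -> MISS (open row1); precharges=6
Acc 11: bank2 row3 -> MISS (open row3); precharges=7
Acc 12: bank2 row1 -> MISS (open row1); precharges=8
Acc 13: bank0 row2 -> MISS (open row2); precharges=9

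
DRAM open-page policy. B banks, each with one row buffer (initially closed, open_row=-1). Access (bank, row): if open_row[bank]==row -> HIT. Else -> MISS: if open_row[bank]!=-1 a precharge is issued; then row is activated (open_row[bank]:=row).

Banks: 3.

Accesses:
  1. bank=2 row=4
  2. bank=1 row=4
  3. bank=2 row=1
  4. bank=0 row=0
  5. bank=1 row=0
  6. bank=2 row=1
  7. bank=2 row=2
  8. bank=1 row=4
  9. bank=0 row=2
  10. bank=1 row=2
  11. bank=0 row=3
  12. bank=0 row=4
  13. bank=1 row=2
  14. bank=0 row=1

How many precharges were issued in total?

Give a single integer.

Acc 1: bank2 row4 -> MISS (open row4); precharges=0
Acc 2: bank1 row4 -> MISS (open row4); precharges=0
Acc 3: bank2 row1 -> MISS (open row1); precharges=1
Acc 4: bank0 row0 -> MISS (open row0); precharges=1
Acc 5: bank1 row0 -> MISS (open row0); precharges=2
Acc 6: bank2 row1 -> HIT
Acc 7: bank2 row2 -> MISS (open row2); precharges=3
Acc 8: bank1 row4 -> MISS (open row4); precharges=4
Acc 9: bank0 row2 -> MISS (open row2); precharges=5
Acc 10: bank1 row2 -> MISS (open row2); precharges=6
Acc 11: bank0 row3 -> MISS (open row3); precharges=7
Acc 12: bank0 row4 -> MISS (open row4); precharges=8
Acc 13: bank1 row2 -> HIT
Acc 14: bank0 row1 -> MISS (open row1); precharges=9

Answer: 9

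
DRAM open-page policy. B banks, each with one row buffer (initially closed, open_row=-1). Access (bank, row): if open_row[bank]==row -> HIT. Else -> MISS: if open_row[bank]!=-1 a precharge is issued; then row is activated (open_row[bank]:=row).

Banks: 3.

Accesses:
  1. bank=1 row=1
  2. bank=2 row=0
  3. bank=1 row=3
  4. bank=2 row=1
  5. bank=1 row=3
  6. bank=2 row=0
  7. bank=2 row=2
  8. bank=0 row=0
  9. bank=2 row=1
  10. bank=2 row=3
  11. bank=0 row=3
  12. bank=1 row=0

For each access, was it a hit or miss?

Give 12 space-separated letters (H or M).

Acc 1: bank1 row1 -> MISS (open row1); precharges=0
Acc 2: bank2 row0 -> MISS (open row0); precharges=0
Acc 3: bank1 row3 -> MISS (open row3); precharges=1
Acc 4: bank2 row1 -> MISS (open row1); precharges=2
Acc 5: bank1 row3 -> HIT
Acc 6: bank2 row0 -> MISS (open row0); precharges=3
Acc 7: bank2 row2 -> MISS (open row2); precharges=4
Acc 8: bank0 row0 -> MISS (open row0); precharges=4
Acc 9: bank2 row1 -> MISS (open row1); precharges=5
Acc 10: bank2 row3 -> MISS (open row3); precharges=6
Acc 11: bank0 row3 -> MISS (open row3); precharges=7
Acc 12: bank1 row0 -> MISS (open row0); precharges=8

Answer: M M M M H M M M M M M M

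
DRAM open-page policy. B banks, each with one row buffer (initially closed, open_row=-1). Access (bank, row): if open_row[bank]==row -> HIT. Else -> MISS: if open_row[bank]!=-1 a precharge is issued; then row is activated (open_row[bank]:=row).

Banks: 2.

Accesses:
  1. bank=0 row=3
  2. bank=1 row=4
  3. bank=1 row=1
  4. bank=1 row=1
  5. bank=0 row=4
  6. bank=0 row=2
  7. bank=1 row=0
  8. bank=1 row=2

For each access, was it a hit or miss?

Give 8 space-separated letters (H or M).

Acc 1: bank0 row3 -> MISS (open row3); precharges=0
Acc 2: bank1 row4 -> MISS (open row4); precharges=0
Acc 3: bank1 row1 -> MISS (open row1); precharges=1
Acc 4: bank1 row1 -> HIT
Acc 5: bank0 row4 -> MISS (open row4); precharges=2
Acc 6: bank0 row2 -> MISS (open row2); precharges=3
Acc 7: bank1 row0 -> MISS (open row0); precharges=4
Acc 8: bank1 row2 -> MISS (open row2); precharges=5

Answer: M M M H M M M M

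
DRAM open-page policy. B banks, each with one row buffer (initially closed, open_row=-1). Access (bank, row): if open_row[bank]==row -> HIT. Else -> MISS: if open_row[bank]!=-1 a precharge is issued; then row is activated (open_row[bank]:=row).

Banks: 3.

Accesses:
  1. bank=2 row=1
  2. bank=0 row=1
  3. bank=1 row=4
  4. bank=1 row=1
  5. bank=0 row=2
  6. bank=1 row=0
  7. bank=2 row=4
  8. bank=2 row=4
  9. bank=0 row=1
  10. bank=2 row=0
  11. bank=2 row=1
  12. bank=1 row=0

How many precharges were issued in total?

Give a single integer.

Acc 1: bank2 row1 -> MISS (open row1); precharges=0
Acc 2: bank0 row1 -> MISS (open row1); precharges=0
Acc 3: bank1 row4 -> MISS (open row4); precharges=0
Acc 4: bank1 row1 -> MISS (open row1); precharges=1
Acc 5: bank0 row2 -> MISS (open row2); precharges=2
Acc 6: bank1 row0 -> MISS (open row0); precharges=3
Acc 7: bank2 row4 -> MISS (open row4); precharges=4
Acc 8: bank2 row4 -> HIT
Acc 9: bank0 row1 -> MISS (open row1); precharges=5
Acc 10: bank2 row0 -> MISS (open row0); precharges=6
Acc 11: bank2 row1 -> MISS (open row1); precharges=7
Acc 12: bank1 row0 -> HIT

Answer: 7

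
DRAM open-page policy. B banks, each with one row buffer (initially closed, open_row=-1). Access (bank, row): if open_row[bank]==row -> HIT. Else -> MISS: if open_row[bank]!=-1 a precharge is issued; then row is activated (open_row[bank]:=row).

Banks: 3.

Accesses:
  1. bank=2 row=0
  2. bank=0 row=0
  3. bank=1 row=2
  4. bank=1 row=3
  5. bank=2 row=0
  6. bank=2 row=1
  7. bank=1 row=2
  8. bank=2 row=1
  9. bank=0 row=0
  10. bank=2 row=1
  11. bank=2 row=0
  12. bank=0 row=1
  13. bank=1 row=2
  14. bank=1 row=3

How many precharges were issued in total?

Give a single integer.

Answer: 6

Derivation:
Acc 1: bank2 row0 -> MISS (open row0); precharges=0
Acc 2: bank0 row0 -> MISS (open row0); precharges=0
Acc 3: bank1 row2 -> MISS (open row2); precharges=0
Acc 4: bank1 row3 -> MISS (open row3); precharges=1
Acc 5: bank2 row0 -> HIT
Acc 6: bank2 row1 -> MISS (open row1); precharges=2
Acc 7: bank1 row2 -> MISS (open row2); precharges=3
Acc 8: bank2 row1 -> HIT
Acc 9: bank0 row0 -> HIT
Acc 10: bank2 row1 -> HIT
Acc 11: bank2 row0 -> MISS (open row0); precharges=4
Acc 12: bank0 row1 -> MISS (open row1); precharges=5
Acc 13: bank1 row2 -> HIT
Acc 14: bank1 row3 -> MISS (open row3); precharges=6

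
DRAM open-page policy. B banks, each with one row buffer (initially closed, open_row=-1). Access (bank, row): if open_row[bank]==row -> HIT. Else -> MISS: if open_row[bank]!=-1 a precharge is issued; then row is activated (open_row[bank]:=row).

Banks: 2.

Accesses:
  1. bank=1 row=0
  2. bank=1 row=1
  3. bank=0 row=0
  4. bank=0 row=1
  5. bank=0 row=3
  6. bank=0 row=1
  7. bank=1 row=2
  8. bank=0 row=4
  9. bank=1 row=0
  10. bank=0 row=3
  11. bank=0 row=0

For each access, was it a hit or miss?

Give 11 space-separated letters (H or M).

Answer: M M M M M M M M M M M

Derivation:
Acc 1: bank1 row0 -> MISS (open row0); precharges=0
Acc 2: bank1 row1 -> MISS (open row1); precharges=1
Acc 3: bank0 row0 -> MISS (open row0); precharges=1
Acc 4: bank0 row1 -> MISS (open row1); precharges=2
Acc 5: bank0 row3 -> MISS (open row3); precharges=3
Acc 6: bank0 row1 -> MISS (open row1); precharges=4
Acc 7: bank1 row2 -> MISS (open row2); precharges=5
Acc 8: bank0 row4 -> MISS (open row4); precharges=6
Acc 9: bank1 row0 -> MISS (open row0); precharges=7
Acc 10: bank0 row3 -> MISS (open row3); precharges=8
Acc 11: bank0 row0 -> MISS (open row0); precharges=9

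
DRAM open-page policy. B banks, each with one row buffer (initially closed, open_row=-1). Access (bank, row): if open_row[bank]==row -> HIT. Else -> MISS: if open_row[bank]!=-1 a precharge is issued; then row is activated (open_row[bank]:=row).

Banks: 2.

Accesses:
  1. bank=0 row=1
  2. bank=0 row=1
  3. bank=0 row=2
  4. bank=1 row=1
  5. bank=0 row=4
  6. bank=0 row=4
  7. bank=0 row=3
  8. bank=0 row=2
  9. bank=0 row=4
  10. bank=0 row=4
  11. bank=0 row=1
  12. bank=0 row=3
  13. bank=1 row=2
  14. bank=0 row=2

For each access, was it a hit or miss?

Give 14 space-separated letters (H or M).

Answer: M H M M M H M M M H M M M M

Derivation:
Acc 1: bank0 row1 -> MISS (open row1); precharges=0
Acc 2: bank0 row1 -> HIT
Acc 3: bank0 row2 -> MISS (open row2); precharges=1
Acc 4: bank1 row1 -> MISS (open row1); precharges=1
Acc 5: bank0 row4 -> MISS (open row4); precharges=2
Acc 6: bank0 row4 -> HIT
Acc 7: bank0 row3 -> MISS (open row3); precharges=3
Acc 8: bank0 row2 -> MISS (open row2); precharges=4
Acc 9: bank0 row4 -> MISS (open row4); precharges=5
Acc 10: bank0 row4 -> HIT
Acc 11: bank0 row1 -> MISS (open row1); precharges=6
Acc 12: bank0 row3 -> MISS (open row3); precharges=7
Acc 13: bank1 row2 -> MISS (open row2); precharges=8
Acc 14: bank0 row2 -> MISS (open row2); precharges=9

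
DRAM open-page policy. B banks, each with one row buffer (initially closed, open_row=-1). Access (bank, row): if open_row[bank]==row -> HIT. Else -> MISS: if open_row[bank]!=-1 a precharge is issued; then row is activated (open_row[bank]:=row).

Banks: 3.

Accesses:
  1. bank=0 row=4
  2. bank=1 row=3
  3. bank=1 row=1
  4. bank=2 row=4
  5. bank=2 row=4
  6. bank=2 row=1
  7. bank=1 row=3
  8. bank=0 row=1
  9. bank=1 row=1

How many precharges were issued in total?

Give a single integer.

Acc 1: bank0 row4 -> MISS (open row4); precharges=0
Acc 2: bank1 row3 -> MISS (open row3); precharges=0
Acc 3: bank1 row1 -> MISS (open row1); precharges=1
Acc 4: bank2 row4 -> MISS (open row4); precharges=1
Acc 5: bank2 row4 -> HIT
Acc 6: bank2 row1 -> MISS (open row1); precharges=2
Acc 7: bank1 row3 -> MISS (open row3); precharges=3
Acc 8: bank0 row1 -> MISS (open row1); precharges=4
Acc 9: bank1 row1 -> MISS (open row1); precharges=5

Answer: 5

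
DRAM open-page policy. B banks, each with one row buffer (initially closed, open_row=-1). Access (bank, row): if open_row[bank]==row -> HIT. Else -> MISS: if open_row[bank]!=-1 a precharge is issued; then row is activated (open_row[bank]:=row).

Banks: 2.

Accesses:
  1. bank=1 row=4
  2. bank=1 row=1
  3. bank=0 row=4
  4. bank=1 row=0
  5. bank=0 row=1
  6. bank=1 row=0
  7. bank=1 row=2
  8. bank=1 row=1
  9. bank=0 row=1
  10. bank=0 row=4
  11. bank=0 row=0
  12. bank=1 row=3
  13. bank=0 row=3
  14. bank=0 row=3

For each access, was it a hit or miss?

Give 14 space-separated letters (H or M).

Answer: M M M M M H M M H M M M M H

Derivation:
Acc 1: bank1 row4 -> MISS (open row4); precharges=0
Acc 2: bank1 row1 -> MISS (open row1); precharges=1
Acc 3: bank0 row4 -> MISS (open row4); precharges=1
Acc 4: bank1 row0 -> MISS (open row0); precharges=2
Acc 5: bank0 row1 -> MISS (open row1); precharges=3
Acc 6: bank1 row0 -> HIT
Acc 7: bank1 row2 -> MISS (open row2); precharges=4
Acc 8: bank1 row1 -> MISS (open row1); precharges=5
Acc 9: bank0 row1 -> HIT
Acc 10: bank0 row4 -> MISS (open row4); precharges=6
Acc 11: bank0 row0 -> MISS (open row0); precharges=7
Acc 12: bank1 row3 -> MISS (open row3); precharges=8
Acc 13: bank0 row3 -> MISS (open row3); precharges=9
Acc 14: bank0 row3 -> HIT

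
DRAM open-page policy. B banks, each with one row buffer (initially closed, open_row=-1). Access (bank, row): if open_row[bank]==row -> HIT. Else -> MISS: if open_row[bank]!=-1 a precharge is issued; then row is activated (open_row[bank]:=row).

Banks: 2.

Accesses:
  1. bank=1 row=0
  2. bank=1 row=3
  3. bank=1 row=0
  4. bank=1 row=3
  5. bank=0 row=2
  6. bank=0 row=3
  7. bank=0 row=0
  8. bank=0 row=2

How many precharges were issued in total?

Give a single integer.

Answer: 6

Derivation:
Acc 1: bank1 row0 -> MISS (open row0); precharges=0
Acc 2: bank1 row3 -> MISS (open row3); precharges=1
Acc 3: bank1 row0 -> MISS (open row0); precharges=2
Acc 4: bank1 row3 -> MISS (open row3); precharges=3
Acc 5: bank0 row2 -> MISS (open row2); precharges=3
Acc 6: bank0 row3 -> MISS (open row3); precharges=4
Acc 7: bank0 row0 -> MISS (open row0); precharges=5
Acc 8: bank0 row2 -> MISS (open row2); precharges=6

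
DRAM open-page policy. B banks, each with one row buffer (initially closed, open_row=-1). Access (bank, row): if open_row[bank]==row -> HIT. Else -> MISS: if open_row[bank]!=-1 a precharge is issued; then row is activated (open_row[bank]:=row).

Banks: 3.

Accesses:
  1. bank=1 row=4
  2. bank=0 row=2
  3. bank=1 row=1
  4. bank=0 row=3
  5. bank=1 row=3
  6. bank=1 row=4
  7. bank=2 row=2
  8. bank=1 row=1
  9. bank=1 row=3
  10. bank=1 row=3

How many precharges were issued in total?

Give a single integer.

Answer: 6

Derivation:
Acc 1: bank1 row4 -> MISS (open row4); precharges=0
Acc 2: bank0 row2 -> MISS (open row2); precharges=0
Acc 3: bank1 row1 -> MISS (open row1); precharges=1
Acc 4: bank0 row3 -> MISS (open row3); precharges=2
Acc 5: bank1 row3 -> MISS (open row3); precharges=3
Acc 6: bank1 row4 -> MISS (open row4); precharges=4
Acc 7: bank2 row2 -> MISS (open row2); precharges=4
Acc 8: bank1 row1 -> MISS (open row1); precharges=5
Acc 9: bank1 row3 -> MISS (open row3); precharges=6
Acc 10: bank1 row3 -> HIT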